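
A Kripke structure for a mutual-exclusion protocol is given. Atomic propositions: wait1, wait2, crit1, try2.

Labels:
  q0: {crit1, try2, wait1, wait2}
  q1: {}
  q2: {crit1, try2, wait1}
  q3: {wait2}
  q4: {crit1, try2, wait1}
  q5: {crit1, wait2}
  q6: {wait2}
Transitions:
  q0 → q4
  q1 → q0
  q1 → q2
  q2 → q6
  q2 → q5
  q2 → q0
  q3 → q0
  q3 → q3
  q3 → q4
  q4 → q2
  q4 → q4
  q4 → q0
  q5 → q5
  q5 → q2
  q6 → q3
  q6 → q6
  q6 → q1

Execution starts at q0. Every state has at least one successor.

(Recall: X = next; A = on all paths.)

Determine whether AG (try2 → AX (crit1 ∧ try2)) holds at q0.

States satisfying try2 → AX (crit1 ∧ try2): {q0, q1, q3, q4, q5, q6}.
States satisfying AG (try2 → AX (crit1 ∧ try2)): ∅.
q2 is reachable from q0 and violates try2 → AX (crit1 ∧ try2), so AG fails at q0.
q0 ∉ Sat(AG (try2 → AX (crit1 ∧ try2))).

Violated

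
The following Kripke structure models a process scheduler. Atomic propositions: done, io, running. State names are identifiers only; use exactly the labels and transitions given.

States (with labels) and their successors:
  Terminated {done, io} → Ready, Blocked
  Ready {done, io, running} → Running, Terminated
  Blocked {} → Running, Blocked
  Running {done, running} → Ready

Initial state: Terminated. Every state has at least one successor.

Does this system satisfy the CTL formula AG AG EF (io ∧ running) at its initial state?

States satisfying AG EF (io ∧ running): {Terminated, Ready, Blocked, Running}.
States satisfying AG AG EF (io ∧ running): {Terminated, Ready, Blocked, Running}.
Every state reachable from Terminated satisfies AG EF (io ∧ running).
Terminated ∈ Sat(AG AG EF (io ∧ running)).

Holds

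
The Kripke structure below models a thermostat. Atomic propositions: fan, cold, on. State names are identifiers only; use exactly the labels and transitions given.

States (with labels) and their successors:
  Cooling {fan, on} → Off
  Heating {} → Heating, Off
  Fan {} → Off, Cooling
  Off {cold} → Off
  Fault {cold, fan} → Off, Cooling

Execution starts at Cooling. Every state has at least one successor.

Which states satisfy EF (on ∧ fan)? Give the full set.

States satisfying on ∧ fan: {Cooling}.
States satisfying EF (on ∧ fan): {Cooling, Fan, Fault}.

{Cooling, Fan, Fault}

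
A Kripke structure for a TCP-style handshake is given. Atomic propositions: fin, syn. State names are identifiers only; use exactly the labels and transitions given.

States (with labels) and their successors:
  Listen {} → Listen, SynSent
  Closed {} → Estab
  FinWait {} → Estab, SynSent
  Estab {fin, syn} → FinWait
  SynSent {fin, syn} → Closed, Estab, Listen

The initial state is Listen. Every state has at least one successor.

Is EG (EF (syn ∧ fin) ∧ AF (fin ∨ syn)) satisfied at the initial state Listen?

States satisfying EF (syn ∧ fin) ∧ AF (fin ∨ syn): {Closed, FinWait, Estab, SynSent}.
States satisfying EG (EF (syn ∧ fin) ∧ AF (fin ∨ syn)): {Closed, FinWait, Estab, SynSent}.
No suitable path/successor from Listen witnesses the formula.
Listen ∉ Sat(EG (EF (syn ∧ fin) ∧ AF (fin ∨ syn))).

Does not hold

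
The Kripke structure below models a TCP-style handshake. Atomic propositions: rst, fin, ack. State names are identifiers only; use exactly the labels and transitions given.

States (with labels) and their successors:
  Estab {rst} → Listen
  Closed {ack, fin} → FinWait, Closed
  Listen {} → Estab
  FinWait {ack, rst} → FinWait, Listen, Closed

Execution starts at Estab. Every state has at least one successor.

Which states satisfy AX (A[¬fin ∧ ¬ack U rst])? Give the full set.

States satisfying A[¬fin ∧ ¬ack U rst]: {Estab, Listen, FinWait}.
States satisfying AX (A[¬fin ∧ ¬ack U rst]): {Estab, Listen}.

{Estab, Listen}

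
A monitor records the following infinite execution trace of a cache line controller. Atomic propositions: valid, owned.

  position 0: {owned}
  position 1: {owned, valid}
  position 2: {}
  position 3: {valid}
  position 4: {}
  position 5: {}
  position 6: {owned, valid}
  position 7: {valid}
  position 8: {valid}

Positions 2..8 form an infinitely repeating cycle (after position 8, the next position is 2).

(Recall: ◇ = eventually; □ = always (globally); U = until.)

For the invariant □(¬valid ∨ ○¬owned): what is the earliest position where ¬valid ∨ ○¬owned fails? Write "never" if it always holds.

¬valid ∨ ○¬owned holds at every position 0..8, and those are all the positions the trace ever visits, so the invariant □(¬valid ∨ ○¬owned) is never violated.

never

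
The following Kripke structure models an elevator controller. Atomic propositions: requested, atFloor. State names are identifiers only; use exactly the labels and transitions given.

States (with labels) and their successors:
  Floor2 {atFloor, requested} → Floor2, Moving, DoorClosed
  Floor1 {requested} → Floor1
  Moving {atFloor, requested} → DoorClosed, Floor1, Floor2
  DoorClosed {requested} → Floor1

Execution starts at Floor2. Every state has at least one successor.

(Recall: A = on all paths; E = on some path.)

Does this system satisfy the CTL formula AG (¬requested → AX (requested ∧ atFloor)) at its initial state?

Satisfied

States satisfying ¬requested → AX (requested ∧ atFloor): {Floor2, Floor1, Moving, DoorClosed}.
States satisfying AG (¬requested → AX (requested ∧ atFloor)): {Floor2, Floor1, Moving, DoorClosed}.
Every state reachable from Floor2 satisfies ¬requested → AX (requested ∧ atFloor).
Floor2 ∈ Sat(AG (¬requested → AX (requested ∧ atFloor))).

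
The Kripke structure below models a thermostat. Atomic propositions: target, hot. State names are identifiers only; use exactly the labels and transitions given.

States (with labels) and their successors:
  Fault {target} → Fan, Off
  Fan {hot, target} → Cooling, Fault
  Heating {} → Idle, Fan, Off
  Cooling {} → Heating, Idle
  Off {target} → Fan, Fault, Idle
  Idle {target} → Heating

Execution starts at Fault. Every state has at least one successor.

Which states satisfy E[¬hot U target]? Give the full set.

{Fault, Fan, Heating, Cooling, Off, Idle}

States satisfying ¬hot: {Fault, Heating, Cooling, Off, Idle}.
States satisfying target: {Fault, Fan, Off, Idle}.
States satisfying E[¬hot U target]: {Fault, Fan, Heating, Cooling, Off, Idle}.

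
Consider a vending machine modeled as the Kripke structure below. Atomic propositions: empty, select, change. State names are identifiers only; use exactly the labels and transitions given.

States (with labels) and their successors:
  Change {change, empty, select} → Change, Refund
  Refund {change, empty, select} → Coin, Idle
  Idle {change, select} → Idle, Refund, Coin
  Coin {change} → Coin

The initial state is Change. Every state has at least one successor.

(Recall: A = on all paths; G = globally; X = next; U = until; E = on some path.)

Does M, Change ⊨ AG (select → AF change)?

States satisfying select → AF change: {Change, Refund, Idle, Coin}.
States satisfying AG (select → AF change): {Change, Refund, Idle, Coin}.
Every state reachable from Change satisfies select → AF change.
Change ∈ Sat(AG (select → AF change)).

Satisfied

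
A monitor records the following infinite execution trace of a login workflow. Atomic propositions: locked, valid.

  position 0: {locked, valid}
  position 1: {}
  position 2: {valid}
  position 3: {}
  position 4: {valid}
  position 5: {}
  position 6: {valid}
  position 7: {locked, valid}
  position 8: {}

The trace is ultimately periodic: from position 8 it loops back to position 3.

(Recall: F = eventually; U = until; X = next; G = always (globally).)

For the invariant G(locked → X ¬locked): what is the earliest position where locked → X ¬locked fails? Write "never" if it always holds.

never

locked → X ¬locked holds at every position 0..8, and those are all the positions the trace ever visits, so the invariant G(locked → X ¬locked) is never violated.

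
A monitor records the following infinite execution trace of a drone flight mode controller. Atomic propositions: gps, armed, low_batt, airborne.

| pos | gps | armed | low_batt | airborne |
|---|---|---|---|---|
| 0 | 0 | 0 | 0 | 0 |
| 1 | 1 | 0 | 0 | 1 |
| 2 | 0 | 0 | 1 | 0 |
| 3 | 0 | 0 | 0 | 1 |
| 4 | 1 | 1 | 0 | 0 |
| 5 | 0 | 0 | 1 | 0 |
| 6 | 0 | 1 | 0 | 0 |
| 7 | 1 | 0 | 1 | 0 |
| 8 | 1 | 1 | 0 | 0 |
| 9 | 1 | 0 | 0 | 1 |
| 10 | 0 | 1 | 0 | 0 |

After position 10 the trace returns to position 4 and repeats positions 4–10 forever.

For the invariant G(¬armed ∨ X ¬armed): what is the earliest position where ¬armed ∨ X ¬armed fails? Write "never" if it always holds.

Check ¬armed ∨ X ¬armed at each position in order: 0 ✓, 1 ✓, 2 ✓, 3 ✓, 4 ✓, 5 ✓, 6 ✓, 7 ✓, 8 ✓, 9 ✓.
At position 10 the labels are {armed} and the next position 4 has {armed, gps}, so ¬armed ∨ X ¬armed is false there. This is the first violation.

10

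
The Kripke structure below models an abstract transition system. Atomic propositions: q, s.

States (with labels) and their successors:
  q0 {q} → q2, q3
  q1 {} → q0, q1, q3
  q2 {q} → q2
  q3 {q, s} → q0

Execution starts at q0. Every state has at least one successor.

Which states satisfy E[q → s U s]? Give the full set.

{q1, q3}

States satisfying q → s: {q1, q3}.
States satisfying s: {q3}.
States satisfying E[q → s U s]: {q1, q3}.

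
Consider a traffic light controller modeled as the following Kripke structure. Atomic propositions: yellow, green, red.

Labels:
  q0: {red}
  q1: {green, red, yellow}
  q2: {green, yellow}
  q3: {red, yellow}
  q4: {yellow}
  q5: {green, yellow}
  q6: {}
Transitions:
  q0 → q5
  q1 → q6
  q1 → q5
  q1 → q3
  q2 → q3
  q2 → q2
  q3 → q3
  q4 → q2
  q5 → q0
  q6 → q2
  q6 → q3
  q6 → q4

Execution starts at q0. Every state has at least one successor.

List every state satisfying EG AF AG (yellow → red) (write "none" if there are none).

States satisfying AF AG (yellow → red): {q3}.
States satisfying EG AF AG (yellow → red): {q3}.

{q3}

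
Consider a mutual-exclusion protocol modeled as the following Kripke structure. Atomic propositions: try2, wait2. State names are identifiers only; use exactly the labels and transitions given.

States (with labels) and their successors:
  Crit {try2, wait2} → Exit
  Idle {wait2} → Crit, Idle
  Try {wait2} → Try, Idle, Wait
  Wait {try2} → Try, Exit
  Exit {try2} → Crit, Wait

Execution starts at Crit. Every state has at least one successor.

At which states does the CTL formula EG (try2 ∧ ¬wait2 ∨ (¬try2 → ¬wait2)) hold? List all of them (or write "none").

{Crit, Wait, Exit}

States satisfying try2 ∧ ¬wait2 ∨ (¬try2 → ¬wait2): {Crit, Wait, Exit}.
States satisfying EG (try2 ∧ ¬wait2 ∨ (¬try2 → ¬wait2)): {Crit, Wait, Exit}.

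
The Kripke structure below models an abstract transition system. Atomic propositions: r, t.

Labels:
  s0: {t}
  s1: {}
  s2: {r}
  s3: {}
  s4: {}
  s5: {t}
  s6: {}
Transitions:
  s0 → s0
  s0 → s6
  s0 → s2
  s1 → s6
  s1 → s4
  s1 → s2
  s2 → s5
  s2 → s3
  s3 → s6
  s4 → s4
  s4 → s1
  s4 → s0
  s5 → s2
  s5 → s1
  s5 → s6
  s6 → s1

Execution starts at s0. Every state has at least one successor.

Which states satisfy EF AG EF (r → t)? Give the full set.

{s0, s1, s2, s3, s4, s5, s6}

States satisfying AG EF (r → t): {s0, s1, s2, s3, s4, s5, s6}.
States satisfying EF AG EF (r → t): {s0, s1, s2, s3, s4, s5, s6}.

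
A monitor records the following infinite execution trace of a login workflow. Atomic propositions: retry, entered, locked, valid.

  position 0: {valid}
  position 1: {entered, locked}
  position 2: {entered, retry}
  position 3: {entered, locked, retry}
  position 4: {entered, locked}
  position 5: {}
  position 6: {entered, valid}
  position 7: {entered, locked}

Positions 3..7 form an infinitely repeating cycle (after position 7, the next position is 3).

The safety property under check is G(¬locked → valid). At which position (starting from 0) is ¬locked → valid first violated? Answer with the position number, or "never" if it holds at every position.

2

Check ¬locked → valid at each position in order: 0 ✓, 1 ✓.
At position 2 the labels are {entered, retry}, so ¬locked → valid is false there. This is the first violation.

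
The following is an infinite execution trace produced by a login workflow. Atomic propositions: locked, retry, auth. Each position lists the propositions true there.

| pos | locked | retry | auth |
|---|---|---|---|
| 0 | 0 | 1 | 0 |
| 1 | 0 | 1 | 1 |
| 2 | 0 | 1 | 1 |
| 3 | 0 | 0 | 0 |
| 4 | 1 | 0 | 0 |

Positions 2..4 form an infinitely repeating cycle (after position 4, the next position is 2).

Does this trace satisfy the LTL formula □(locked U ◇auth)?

Satisfied

locked U ◇auth holds at every position 0..4, and those are all positions ever visited, so □(locked U ◇auth) holds.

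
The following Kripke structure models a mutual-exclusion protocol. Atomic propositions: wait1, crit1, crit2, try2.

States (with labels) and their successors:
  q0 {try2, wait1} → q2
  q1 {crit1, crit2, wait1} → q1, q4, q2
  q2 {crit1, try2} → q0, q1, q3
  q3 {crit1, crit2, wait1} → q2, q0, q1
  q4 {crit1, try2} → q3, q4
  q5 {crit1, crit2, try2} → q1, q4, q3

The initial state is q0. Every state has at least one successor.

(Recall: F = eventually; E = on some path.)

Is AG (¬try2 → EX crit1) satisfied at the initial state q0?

States satisfying ¬try2 → EX crit1: {q0, q1, q2, q3, q4, q5}.
States satisfying AG (¬try2 → EX crit1): {q0, q1, q2, q3, q4, q5}.
Every state reachable from q0 satisfies ¬try2 → EX crit1.
q0 ∈ Sat(AG (¬try2 → EX crit1)).

Yes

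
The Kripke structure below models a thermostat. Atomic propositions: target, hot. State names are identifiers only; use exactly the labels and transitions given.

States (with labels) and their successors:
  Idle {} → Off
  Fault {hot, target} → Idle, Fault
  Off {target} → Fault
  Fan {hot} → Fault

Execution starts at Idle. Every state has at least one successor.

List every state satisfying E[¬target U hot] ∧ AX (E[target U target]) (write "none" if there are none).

{Fan}

States satisfying ¬target: {Idle, Fan}.
States satisfying hot: {Fault, Fan}.
States satisfying E[¬target U hot]: {Fault, Fan}.
States satisfying E[target U target]: {Fault, Off}.
States satisfying AX (E[target U target]): {Idle, Off, Fan}.
States satisfying E[¬target U hot] ∧ AX (E[target U target]): {Fan}.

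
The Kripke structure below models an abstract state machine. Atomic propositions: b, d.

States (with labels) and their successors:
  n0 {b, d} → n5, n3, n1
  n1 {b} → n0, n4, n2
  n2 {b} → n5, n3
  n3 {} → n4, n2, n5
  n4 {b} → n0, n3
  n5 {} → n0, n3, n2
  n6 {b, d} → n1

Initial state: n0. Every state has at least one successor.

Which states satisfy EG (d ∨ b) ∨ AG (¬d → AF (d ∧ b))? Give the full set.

{n0, n1, n4, n6}

States satisfying d ∨ b: {n0, n1, n2, n4, n6}.
States satisfying EG (d ∨ b): {n0, n1, n4, n6}.
States satisfying ¬d → AF (d ∧ b): {n0, n6}.
States satisfying AG (¬d → AF (d ∧ b)): ∅.
States satisfying EG (d ∨ b) ∨ AG (¬d → AF (d ∧ b)): {n0, n1, n4, n6}.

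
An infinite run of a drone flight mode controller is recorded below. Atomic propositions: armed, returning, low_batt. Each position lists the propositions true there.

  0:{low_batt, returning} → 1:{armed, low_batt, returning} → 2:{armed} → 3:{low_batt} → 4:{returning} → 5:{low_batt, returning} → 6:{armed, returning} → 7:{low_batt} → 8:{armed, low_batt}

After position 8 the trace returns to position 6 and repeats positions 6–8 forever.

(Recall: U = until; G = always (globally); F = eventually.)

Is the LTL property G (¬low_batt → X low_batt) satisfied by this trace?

¬low_batt → X low_batt holds at every position 0..8, and those are all positions ever visited, so G (¬low_batt → X low_batt) holds.
Positions where ¬low_batt holds: 2, 4, 6.
Check X low_batt at each: 2→ok, 4→ok, 6→ok.

Yes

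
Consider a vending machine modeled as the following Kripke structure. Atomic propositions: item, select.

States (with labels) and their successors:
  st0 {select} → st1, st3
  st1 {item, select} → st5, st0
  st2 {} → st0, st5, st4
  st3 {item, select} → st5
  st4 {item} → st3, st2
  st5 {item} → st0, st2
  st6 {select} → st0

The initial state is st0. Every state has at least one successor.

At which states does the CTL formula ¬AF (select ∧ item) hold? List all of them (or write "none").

{st2, st4, st5}

States satisfying select ∧ item: {st1, st3}.
States satisfying AF (select ∧ item): {st0, st1, st3, st6}.
States satisfying ¬AF (select ∧ item): {st2, st4, st5}.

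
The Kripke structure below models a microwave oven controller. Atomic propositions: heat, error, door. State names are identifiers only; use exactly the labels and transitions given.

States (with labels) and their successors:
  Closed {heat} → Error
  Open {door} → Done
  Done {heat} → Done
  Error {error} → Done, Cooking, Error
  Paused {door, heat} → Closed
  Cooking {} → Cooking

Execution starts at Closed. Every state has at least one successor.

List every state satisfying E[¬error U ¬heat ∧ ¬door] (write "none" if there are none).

{Closed, Error, Paused, Cooking}

States satisfying ¬error: {Closed, Open, Done, Paused, Cooking}.
States satisfying ¬heat ∧ ¬door: {Error, Cooking}.
States satisfying E[¬error U ¬heat ∧ ¬door]: {Closed, Error, Paused, Cooking}.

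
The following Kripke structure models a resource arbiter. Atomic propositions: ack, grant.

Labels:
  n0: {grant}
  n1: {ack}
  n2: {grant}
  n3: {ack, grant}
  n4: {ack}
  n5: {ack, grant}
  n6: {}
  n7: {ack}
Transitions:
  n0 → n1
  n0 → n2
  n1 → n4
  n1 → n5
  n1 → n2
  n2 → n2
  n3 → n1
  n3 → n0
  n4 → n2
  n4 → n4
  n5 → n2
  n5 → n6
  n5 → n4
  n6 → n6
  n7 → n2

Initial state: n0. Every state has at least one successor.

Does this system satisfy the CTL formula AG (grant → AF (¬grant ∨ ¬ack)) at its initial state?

Holds

States satisfying grant → AF (¬grant ∨ ¬ack): {n0, n1, n2, n3, n4, n5, n6, n7}.
States satisfying AG (grant → AF (¬grant ∨ ¬ack)): {n0, n1, n2, n3, n4, n5, n6, n7}.
Every state reachable from n0 satisfies grant → AF (¬grant ∨ ¬ack).
n0 ∈ Sat(AG (grant → AF (¬grant ∨ ¬ack))).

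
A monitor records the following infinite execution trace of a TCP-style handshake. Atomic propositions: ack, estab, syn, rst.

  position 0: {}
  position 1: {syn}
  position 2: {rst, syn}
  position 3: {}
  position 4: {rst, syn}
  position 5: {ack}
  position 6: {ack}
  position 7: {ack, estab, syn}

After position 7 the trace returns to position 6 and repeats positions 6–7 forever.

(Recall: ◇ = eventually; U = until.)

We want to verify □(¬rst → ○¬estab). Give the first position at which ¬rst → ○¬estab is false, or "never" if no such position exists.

Check ¬rst → ○¬estab at each position in order: 0 ✓, 1 ✓, 2 ✓, 3 ✓, 4 ✓, 5 ✓.
At position 6 the labels are {ack} and the next position 7 has {ack, estab, syn}, so ¬rst → ○¬estab is false there. This is the first violation.

6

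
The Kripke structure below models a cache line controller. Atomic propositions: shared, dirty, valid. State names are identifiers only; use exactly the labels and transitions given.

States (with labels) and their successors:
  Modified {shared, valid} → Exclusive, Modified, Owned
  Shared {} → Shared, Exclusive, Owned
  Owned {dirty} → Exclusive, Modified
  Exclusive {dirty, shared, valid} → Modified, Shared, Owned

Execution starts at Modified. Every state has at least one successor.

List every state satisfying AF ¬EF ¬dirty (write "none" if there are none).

none

States satisfying ¬EF ¬dirty: ∅.
States satisfying AF ¬EF ¬dirty: ∅.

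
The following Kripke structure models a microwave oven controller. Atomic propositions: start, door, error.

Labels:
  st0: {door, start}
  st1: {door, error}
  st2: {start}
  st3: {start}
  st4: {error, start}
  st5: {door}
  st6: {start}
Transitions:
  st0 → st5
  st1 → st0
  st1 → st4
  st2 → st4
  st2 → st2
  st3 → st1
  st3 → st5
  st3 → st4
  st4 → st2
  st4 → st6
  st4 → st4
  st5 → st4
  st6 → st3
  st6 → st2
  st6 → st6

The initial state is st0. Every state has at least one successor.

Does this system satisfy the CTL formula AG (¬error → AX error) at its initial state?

No

States satisfying ¬error → AX error: {st1, st4, st5}.
States satisfying AG (¬error → AX error): ∅.
st0 is reachable from st0 and violates ¬error → AX error, so AG fails at st0.
st0 ∉ Sat(AG (¬error → AX error)).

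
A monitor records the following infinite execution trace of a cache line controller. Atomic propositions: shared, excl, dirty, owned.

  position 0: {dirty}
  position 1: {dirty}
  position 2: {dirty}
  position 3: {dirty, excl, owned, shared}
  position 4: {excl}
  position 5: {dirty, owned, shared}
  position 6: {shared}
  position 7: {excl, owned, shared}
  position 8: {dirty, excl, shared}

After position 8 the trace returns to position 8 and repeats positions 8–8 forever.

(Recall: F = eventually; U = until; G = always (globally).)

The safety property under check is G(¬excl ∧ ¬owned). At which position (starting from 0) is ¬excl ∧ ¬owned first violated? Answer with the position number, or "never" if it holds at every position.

Check ¬excl ∧ ¬owned at each position in order: 0 ✓, 1 ✓, 2 ✓.
At position 3 the labels are {dirty, excl, owned, shared}, so ¬excl ∧ ¬owned is false there. This is the first violation.

3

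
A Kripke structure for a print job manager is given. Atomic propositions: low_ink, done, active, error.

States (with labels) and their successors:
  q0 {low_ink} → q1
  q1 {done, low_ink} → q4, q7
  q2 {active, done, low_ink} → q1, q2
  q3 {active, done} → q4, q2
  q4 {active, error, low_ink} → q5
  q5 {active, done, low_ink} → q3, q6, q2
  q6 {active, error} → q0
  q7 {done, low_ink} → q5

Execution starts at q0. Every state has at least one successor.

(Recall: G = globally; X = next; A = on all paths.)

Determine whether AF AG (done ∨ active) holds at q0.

No

States satisfying AG (done ∨ active): ∅.
States satisfying AF AG (done ∨ active): ∅.
There is a path from q0 along which AG (done ∨ active) never holds.
q0 ∉ Sat(AF AG (done ∨ active)).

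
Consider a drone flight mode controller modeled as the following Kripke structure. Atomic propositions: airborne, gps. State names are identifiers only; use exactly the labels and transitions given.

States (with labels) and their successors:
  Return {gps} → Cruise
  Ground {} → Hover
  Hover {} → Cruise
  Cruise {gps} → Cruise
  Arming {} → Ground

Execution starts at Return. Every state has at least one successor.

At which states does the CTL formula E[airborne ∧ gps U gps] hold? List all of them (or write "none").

States satisfying airborne ∧ gps: ∅.
States satisfying gps: {Return, Cruise}.
States satisfying E[airborne ∧ gps U gps]: {Return, Cruise}.

{Return, Cruise}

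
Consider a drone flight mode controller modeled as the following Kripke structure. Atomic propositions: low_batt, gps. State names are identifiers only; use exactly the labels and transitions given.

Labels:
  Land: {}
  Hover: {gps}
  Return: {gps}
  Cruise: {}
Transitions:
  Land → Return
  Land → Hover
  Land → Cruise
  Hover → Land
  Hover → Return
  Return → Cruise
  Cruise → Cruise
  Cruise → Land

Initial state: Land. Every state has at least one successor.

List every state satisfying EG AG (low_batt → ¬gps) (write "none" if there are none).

States satisfying AG (low_batt → ¬gps): {Land, Hover, Return, Cruise}.
States satisfying EG AG (low_batt → ¬gps): {Land, Hover, Return, Cruise}.

{Land, Hover, Return, Cruise}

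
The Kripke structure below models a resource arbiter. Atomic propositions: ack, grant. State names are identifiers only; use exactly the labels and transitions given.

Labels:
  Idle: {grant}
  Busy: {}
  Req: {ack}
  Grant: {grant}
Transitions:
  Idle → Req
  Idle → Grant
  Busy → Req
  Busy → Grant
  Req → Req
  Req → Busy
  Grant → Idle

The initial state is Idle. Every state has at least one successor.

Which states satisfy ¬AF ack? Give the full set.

{Idle, Busy, Grant}

States satisfying ack: {Req}.
States satisfying AF ack: {Req}.
States satisfying ¬AF ack: {Idle, Busy, Grant}.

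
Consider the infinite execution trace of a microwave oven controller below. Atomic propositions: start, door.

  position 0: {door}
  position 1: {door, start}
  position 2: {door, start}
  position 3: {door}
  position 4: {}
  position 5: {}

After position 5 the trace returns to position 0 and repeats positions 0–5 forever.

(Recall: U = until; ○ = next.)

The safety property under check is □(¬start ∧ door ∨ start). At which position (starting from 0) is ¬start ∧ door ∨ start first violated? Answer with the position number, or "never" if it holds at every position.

Check ¬start ∧ door ∨ start at each position in order: 0 ✓, 1 ✓, 2 ✓, 3 ✓.
At position 4 the labels are {}, so ¬start ∧ door ∨ start is false there. This is the first violation.

4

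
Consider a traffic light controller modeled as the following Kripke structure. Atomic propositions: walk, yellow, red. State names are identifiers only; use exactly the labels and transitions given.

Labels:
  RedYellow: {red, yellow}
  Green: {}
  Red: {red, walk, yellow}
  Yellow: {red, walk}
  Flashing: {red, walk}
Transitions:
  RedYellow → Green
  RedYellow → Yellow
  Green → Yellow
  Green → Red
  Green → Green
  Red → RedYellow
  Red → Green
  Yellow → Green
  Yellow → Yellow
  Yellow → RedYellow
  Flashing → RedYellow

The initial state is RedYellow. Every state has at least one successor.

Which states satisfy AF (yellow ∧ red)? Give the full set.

States satisfying yellow ∧ red: {RedYellow, Red}.
States satisfying AF (yellow ∧ red): {RedYellow, Red, Flashing}.

{RedYellow, Red, Flashing}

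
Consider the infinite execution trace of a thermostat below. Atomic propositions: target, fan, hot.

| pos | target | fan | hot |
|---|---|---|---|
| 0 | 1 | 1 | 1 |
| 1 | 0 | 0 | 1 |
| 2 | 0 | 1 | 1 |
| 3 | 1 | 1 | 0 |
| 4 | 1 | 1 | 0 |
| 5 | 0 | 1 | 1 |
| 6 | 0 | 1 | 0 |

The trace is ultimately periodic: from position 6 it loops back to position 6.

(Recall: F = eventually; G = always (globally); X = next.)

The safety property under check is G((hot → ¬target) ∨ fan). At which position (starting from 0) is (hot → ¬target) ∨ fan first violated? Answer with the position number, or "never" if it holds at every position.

(hot → ¬target) ∨ fan holds at every position 0..6, and those are all the positions the trace ever visits, so the invariant G((hot → ¬target) ∨ fan) is never violated.

never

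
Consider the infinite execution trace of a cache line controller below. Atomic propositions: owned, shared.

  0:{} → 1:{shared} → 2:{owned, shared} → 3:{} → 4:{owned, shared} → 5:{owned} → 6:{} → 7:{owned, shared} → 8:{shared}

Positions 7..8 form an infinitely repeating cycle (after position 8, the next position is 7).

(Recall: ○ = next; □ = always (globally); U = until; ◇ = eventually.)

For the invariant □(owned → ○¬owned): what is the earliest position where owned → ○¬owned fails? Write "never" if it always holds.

Check owned → ○¬owned at each position in order: 0 ✓, 1 ✓, 2 ✓, 3 ✓.
At position 4 the labels are {owned, shared} and the next position 5 has {owned}, so owned → ○¬owned is false there. This is the first violation.

4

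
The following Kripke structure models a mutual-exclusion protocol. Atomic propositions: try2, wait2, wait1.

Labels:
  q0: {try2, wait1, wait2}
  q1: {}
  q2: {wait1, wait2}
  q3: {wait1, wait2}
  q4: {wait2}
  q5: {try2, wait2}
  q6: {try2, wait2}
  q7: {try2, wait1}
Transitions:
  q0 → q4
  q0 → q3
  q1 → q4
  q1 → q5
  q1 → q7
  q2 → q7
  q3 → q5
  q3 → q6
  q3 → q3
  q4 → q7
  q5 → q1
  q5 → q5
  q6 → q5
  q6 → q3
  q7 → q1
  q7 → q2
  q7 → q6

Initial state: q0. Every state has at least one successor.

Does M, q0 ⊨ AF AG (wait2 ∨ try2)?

Violated

States satisfying AG (wait2 ∨ try2): ∅.
States satisfying AF AG (wait2 ∨ try2): ∅.
There is a path from q0 along which AG (wait2 ∨ try2) never holds.
q0 ∉ Sat(AF AG (wait2 ∨ try2)).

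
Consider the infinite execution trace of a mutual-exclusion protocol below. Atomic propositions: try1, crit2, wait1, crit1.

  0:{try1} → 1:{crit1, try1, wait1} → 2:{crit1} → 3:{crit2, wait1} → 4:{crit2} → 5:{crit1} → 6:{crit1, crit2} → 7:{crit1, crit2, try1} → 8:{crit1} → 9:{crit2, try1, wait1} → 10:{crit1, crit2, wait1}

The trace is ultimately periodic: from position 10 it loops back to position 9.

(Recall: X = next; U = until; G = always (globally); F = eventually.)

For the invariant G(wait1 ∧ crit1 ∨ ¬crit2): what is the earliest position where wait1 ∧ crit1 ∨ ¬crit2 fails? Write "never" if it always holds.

3

Check wait1 ∧ crit1 ∨ ¬crit2 at each position in order: 0 ✓, 1 ✓, 2 ✓.
At position 3 the labels are {crit2, wait1}, so wait1 ∧ crit1 ∨ ¬crit2 is false there. This is the first violation.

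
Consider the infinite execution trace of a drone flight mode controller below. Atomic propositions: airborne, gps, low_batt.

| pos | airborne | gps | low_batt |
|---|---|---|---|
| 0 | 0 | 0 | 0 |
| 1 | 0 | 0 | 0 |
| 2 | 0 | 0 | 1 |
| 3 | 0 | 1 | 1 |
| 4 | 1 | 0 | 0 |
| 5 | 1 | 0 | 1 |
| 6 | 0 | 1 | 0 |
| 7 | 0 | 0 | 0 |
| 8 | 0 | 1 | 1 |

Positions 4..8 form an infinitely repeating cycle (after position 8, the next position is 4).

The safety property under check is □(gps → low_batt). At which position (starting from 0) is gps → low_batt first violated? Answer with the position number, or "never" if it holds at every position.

Check gps → low_batt at each position in order: 0 ✓, 1 ✓, 2 ✓, 3 ✓, 4 ✓, 5 ✓.
At position 6 the labels are {gps}, so gps → low_batt is false there. This is the first violation.

6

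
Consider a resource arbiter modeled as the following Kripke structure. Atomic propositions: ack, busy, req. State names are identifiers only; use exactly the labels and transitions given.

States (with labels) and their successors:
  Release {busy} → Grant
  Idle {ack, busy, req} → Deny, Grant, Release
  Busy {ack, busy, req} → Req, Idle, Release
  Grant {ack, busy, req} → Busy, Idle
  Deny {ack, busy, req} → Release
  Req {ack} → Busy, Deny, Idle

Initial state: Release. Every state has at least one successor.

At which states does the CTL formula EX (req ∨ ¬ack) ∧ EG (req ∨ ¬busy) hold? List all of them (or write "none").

States satisfying req ∨ ¬ack: {Release, Idle, Busy, Grant, Deny}.
States satisfying EX (req ∨ ¬ack): {Release, Idle, Busy, Grant, Deny, Req}.
States satisfying req ∨ ¬busy: {Idle, Busy, Grant, Deny, Req}.
States satisfying EG (req ∨ ¬busy): {Idle, Busy, Grant, Req}.
States satisfying EX (req ∨ ¬ack) ∧ EG (req ∨ ¬busy): {Idle, Busy, Grant, Req}.

{Idle, Busy, Grant, Req}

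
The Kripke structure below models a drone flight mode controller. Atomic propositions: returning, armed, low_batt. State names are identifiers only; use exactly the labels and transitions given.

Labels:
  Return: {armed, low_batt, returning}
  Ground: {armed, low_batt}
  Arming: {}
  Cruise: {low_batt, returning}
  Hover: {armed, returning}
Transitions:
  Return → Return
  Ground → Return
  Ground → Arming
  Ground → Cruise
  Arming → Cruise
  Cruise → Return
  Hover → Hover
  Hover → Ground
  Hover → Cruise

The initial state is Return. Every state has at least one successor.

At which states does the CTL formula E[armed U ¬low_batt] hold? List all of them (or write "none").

States satisfying armed: {Return, Ground, Hover}.
States satisfying ¬low_batt: {Arming, Hover}.
States satisfying E[armed U ¬low_batt]: {Ground, Arming, Hover}.

{Ground, Arming, Hover}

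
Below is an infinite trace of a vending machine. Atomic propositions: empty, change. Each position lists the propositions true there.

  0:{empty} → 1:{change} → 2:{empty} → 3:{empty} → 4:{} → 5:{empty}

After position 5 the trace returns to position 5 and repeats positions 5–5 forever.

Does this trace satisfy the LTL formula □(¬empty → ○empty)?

¬empty → ○empty holds at every position 0..5, and those are all positions ever visited, so □(¬empty → ○empty) holds.
Positions where ¬empty holds: 1, 4.
Check ○empty at each: 1→ok, 4→ok.

Satisfied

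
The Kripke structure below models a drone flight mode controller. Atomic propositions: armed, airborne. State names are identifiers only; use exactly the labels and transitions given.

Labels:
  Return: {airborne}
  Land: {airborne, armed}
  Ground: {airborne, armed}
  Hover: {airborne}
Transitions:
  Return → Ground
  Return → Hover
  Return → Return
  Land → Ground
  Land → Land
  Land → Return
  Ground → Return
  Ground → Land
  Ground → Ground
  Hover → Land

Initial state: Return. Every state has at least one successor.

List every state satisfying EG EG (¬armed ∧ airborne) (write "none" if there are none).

{Return}

States satisfying EG (¬armed ∧ airborne): {Return}.
States satisfying EG EG (¬armed ∧ airborne): {Return}.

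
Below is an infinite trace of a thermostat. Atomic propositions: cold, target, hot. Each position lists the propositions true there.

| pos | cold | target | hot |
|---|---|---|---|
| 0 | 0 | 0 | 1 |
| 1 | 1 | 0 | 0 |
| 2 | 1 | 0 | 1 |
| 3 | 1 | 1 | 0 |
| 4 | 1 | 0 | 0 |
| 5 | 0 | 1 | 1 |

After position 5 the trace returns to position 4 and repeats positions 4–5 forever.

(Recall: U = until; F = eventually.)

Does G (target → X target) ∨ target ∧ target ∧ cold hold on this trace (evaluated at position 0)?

Does not hold

target → X target must hold at every position from 0 onward. It fails at position 3, so G (target → X target) is false.
Positions where target holds: 3, 5.
Check X target at each: 3→fails, 5→fails.
At position 0: G (target → X target) is false; target ∧ target ∧ cold is false; so G (target → X target) ∨ target ∧ target ∧ cold is false.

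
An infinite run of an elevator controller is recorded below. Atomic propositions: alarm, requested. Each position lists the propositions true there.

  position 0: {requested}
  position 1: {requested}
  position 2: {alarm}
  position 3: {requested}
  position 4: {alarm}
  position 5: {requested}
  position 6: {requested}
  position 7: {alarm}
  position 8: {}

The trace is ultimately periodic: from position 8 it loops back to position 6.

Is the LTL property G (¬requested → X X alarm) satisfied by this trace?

¬requested → X X alarm must hold at every position from 0 onward. It fails at position 4, so G (¬requested → X X alarm) is false.
Positions where ¬requested holds: 2, 4, 7, 8.
Check X X alarm at each: 2→ok, 4→fails, 7→fails, 8→ok.

Does not hold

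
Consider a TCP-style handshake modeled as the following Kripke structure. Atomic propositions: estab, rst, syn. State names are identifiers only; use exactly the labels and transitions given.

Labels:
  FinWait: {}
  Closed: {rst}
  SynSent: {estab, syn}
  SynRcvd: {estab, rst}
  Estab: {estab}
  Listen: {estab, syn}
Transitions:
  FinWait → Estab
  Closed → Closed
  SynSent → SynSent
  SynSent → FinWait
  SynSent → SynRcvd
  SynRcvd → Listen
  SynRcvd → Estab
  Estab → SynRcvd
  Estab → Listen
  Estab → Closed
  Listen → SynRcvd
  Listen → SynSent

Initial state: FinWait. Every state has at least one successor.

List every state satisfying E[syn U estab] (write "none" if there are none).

States satisfying syn: {SynSent, Listen}.
States satisfying estab: {SynSent, SynRcvd, Estab, Listen}.
States satisfying E[syn U estab]: {SynSent, SynRcvd, Estab, Listen}.

{SynSent, SynRcvd, Estab, Listen}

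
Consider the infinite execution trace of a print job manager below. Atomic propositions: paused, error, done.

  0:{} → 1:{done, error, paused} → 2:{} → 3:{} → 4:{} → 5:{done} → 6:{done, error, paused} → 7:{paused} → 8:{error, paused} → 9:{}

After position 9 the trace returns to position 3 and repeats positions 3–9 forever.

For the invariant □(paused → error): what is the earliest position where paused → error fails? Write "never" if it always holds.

7

Check paused → error at each position in order: 0 ✓, 1 ✓, 2 ✓, 3 ✓, 4 ✓, 5 ✓, 6 ✓.
At position 7 the labels are {paused}, so paused → error is false there. This is the first violation.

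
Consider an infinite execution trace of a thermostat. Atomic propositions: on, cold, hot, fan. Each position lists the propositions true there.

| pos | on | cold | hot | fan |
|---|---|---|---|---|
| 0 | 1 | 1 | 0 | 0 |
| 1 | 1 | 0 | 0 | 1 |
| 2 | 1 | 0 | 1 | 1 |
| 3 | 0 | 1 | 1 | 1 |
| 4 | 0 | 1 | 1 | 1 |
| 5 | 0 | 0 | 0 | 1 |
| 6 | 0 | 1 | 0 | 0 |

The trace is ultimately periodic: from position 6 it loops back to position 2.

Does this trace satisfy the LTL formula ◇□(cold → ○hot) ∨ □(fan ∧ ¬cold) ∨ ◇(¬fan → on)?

Yes

□(cold → ○hot) is false at every position 0..6, so it never becomes true and ◇□(cold → ○hot) fails.
At position 0: ◇□(cold → ○hot) is false; □(fan ∧ ¬cold) ∨ ◇(¬fan → on) is true; so ◇□(cold → ○hot) ∨ □(fan ∧ ¬cold) ∨ ◇(¬fan → on) is true.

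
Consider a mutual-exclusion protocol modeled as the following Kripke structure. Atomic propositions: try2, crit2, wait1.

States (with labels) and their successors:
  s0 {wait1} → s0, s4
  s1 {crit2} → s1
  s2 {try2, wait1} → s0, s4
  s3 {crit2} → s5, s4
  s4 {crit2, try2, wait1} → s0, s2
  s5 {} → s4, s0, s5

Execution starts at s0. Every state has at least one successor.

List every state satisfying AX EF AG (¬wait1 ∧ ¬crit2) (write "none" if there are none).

States satisfying EF AG (¬wait1 ∧ ¬crit2): ∅.
States satisfying AX EF AG (¬wait1 ∧ ¬crit2): ∅.

none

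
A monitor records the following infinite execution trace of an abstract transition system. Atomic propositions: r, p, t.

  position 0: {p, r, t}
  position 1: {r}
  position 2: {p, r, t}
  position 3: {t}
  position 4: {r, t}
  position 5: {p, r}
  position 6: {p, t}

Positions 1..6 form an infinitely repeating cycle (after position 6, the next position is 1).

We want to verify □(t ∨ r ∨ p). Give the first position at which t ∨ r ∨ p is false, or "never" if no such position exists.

never

t ∨ r ∨ p holds at every position 0..6, and those are all the positions the trace ever visits, so the invariant □(t ∨ r ∨ p) is never violated.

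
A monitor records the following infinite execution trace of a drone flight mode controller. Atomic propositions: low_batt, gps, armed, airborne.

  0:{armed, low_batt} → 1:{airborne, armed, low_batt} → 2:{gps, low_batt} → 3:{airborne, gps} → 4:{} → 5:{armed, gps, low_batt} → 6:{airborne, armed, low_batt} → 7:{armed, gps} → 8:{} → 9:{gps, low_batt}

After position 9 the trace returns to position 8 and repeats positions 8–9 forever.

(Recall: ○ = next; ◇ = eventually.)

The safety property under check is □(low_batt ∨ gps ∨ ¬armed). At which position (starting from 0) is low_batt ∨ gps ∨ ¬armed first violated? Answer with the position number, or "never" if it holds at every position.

low_batt ∨ gps ∨ ¬armed holds at every position 0..9, and those are all the positions the trace ever visits, so the invariant □(low_batt ∨ gps ∨ ¬armed) is never violated.

never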